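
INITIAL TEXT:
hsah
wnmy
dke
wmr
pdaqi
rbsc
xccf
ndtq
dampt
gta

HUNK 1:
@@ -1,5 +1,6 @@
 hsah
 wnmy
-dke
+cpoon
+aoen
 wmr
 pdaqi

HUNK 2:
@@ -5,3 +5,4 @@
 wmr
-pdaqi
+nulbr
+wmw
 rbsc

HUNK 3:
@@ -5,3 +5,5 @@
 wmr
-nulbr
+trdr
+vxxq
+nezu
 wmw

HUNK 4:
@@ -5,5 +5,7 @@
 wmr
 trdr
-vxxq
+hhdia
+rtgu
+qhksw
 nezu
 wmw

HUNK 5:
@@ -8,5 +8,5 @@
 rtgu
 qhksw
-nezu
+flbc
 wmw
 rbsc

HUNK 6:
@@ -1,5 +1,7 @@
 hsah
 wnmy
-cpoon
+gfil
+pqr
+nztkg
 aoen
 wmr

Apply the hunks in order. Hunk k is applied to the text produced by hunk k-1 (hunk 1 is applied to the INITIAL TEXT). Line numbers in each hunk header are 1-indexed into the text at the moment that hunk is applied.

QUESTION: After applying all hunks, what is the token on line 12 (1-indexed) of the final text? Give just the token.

Hunk 1: at line 1 remove [dke] add [cpoon,aoen] -> 11 lines: hsah wnmy cpoon aoen wmr pdaqi rbsc xccf ndtq dampt gta
Hunk 2: at line 5 remove [pdaqi] add [nulbr,wmw] -> 12 lines: hsah wnmy cpoon aoen wmr nulbr wmw rbsc xccf ndtq dampt gta
Hunk 3: at line 5 remove [nulbr] add [trdr,vxxq,nezu] -> 14 lines: hsah wnmy cpoon aoen wmr trdr vxxq nezu wmw rbsc xccf ndtq dampt gta
Hunk 4: at line 5 remove [vxxq] add [hhdia,rtgu,qhksw] -> 16 lines: hsah wnmy cpoon aoen wmr trdr hhdia rtgu qhksw nezu wmw rbsc xccf ndtq dampt gta
Hunk 5: at line 8 remove [nezu] add [flbc] -> 16 lines: hsah wnmy cpoon aoen wmr trdr hhdia rtgu qhksw flbc wmw rbsc xccf ndtq dampt gta
Hunk 6: at line 1 remove [cpoon] add [gfil,pqr,nztkg] -> 18 lines: hsah wnmy gfil pqr nztkg aoen wmr trdr hhdia rtgu qhksw flbc wmw rbsc xccf ndtq dampt gta
Final line 12: flbc

Answer: flbc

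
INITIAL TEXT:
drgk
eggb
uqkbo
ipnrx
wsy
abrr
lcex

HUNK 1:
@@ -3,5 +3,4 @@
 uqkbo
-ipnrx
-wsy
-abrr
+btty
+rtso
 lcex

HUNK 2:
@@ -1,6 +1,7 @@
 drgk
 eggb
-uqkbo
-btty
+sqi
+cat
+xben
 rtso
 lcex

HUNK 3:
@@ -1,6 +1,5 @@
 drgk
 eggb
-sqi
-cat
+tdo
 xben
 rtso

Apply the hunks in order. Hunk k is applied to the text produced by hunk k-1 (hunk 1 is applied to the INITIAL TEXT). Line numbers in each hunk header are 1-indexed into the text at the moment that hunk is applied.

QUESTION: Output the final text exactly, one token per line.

Answer: drgk
eggb
tdo
xben
rtso
lcex

Derivation:
Hunk 1: at line 3 remove [ipnrx,wsy,abrr] add [btty,rtso] -> 6 lines: drgk eggb uqkbo btty rtso lcex
Hunk 2: at line 1 remove [uqkbo,btty] add [sqi,cat,xben] -> 7 lines: drgk eggb sqi cat xben rtso lcex
Hunk 3: at line 1 remove [sqi,cat] add [tdo] -> 6 lines: drgk eggb tdo xben rtso lcex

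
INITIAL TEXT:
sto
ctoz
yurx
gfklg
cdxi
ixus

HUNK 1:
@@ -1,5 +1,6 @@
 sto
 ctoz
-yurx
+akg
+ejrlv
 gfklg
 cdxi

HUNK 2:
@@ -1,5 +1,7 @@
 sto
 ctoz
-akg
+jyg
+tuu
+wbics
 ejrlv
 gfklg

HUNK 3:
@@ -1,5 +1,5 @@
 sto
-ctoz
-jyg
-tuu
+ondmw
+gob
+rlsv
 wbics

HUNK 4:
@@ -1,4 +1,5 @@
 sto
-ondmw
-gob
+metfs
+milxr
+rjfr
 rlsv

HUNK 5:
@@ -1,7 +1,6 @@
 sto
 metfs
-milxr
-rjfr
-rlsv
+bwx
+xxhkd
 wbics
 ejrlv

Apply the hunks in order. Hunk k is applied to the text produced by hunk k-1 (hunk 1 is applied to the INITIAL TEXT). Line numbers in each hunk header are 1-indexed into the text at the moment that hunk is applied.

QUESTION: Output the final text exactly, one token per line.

Answer: sto
metfs
bwx
xxhkd
wbics
ejrlv
gfklg
cdxi
ixus

Derivation:
Hunk 1: at line 1 remove [yurx] add [akg,ejrlv] -> 7 lines: sto ctoz akg ejrlv gfklg cdxi ixus
Hunk 2: at line 1 remove [akg] add [jyg,tuu,wbics] -> 9 lines: sto ctoz jyg tuu wbics ejrlv gfklg cdxi ixus
Hunk 3: at line 1 remove [ctoz,jyg,tuu] add [ondmw,gob,rlsv] -> 9 lines: sto ondmw gob rlsv wbics ejrlv gfklg cdxi ixus
Hunk 4: at line 1 remove [ondmw,gob] add [metfs,milxr,rjfr] -> 10 lines: sto metfs milxr rjfr rlsv wbics ejrlv gfklg cdxi ixus
Hunk 5: at line 1 remove [milxr,rjfr,rlsv] add [bwx,xxhkd] -> 9 lines: sto metfs bwx xxhkd wbics ejrlv gfklg cdxi ixus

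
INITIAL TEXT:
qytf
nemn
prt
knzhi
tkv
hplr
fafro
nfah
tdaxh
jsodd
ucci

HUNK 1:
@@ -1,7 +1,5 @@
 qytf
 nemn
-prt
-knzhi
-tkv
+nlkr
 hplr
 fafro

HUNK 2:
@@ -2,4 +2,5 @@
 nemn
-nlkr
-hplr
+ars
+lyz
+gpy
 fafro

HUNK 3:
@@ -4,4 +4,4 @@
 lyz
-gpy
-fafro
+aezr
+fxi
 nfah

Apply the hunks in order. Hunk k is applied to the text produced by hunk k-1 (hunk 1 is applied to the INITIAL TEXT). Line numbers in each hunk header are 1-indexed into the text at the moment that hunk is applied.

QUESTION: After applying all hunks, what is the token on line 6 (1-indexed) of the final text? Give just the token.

Hunk 1: at line 1 remove [prt,knzhi,tkv] add [nlkr] -> 9 lines: qytf nemn nlkr hplr fafro nfah tdaxh jsodd ucci
Hunk 2: at line 2 remove [nlkr,hplr] add [ars,lyz,gpy] -> 10 lines: qytf nemn ars lyz gpy fafro nfah tdaxh jsodd ucci
Hunk 3: at line 4 remove [gpy,fafro] add [aezr,fxi] -> 10 lines: qytf nemn ars lyz aezr fxi nfah tdaxh jsodd ucci
Final line 6: fxi

Answer: fxi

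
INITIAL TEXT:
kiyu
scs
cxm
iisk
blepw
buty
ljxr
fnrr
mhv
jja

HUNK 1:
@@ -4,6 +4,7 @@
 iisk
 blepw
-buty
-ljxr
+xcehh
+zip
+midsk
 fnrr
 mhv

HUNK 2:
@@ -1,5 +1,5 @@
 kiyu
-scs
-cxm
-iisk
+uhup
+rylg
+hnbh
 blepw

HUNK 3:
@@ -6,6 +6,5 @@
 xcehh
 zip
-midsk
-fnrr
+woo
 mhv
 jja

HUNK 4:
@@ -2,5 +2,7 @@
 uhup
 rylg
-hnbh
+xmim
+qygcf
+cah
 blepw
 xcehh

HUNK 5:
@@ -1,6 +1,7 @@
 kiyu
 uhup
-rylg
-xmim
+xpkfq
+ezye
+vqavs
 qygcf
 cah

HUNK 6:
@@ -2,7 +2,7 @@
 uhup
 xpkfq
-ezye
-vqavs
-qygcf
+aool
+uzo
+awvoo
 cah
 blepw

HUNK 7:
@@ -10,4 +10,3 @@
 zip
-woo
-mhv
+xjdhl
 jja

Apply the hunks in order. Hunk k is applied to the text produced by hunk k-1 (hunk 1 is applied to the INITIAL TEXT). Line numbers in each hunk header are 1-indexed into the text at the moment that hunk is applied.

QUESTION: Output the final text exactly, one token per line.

Hunk 1: at line 4 remove [buty,ljxr] add [xcehh,zip,midsk] -> 11 lines: kiyu scs cxm iisk blepw xcehh zip midsk fnrr mhv jja
Hunk 2: at line 1 remove [scs,cxm,iisk] add [uhup,rylg,hnbh] -> 11 lines: kiyu uhup rylg hnbh blepw xcehh zip midsk fnrr mhv jja
Hunk 3: at line 6 remove [midsk,fnrr] add [woo] -> 10 lines: kiyu uhup rylg hnbh blepw xcehh zip woo mhv jja
Hunk 4: at line 2 remove [hnbh] add [xmim,qygcf,cah] -> 12 lines: kiyu uhup rylg xmim qygcf cah blepw xcehh zip woo mhv jja
Hunk 5: at line 1 remove [rylg,xmim] add [xpkfq,ezye,vqavs] -> 13 lines: kiyu uhup xpkfq ezye vqavs qygcf cah blepw xcehh zip woo mhv jja
Hunk 6: at line 2 remove [ezye,vqavs,qygcf] add [aool,uzo,awvoo] -> 13 lines: kiyu uhup xpkfq aool uzo awvoo cah blepw xcehh zip woo mhv jja
Hunk 7: at line 10 remove [woo,mhv] add [xjdhl] -> 12 lines: kiyu uhup xpkfq aool uzo awvoo cah blepw xcehh zip xjdhl jja

Answer: kiyu
uhup
xpkfq
aool
uzo
awvoo
cah
blepw
xcehh
zip
xjdhl
jja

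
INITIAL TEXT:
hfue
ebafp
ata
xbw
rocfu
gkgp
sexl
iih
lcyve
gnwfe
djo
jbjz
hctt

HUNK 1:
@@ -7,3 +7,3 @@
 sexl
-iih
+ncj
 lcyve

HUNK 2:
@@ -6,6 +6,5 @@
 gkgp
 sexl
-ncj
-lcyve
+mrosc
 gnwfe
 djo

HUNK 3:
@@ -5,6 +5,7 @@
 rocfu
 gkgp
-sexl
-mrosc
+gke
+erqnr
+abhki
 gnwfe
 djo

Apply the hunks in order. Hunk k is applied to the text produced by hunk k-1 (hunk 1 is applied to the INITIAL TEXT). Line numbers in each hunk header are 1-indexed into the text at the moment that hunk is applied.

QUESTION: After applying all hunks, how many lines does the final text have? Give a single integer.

Hunk 1: at line 7 remove [iih] add [ncj] -> 13 lines: hfue ebafp ata xbw rocfu gkgp sexl ncj lcyve gnwfe djo jbjz hctt
Hunk 2: at line 6 remove [ncj,lcyve] add [mrosc] -> 12 lines: hfue ebafp ata xbw rocfu gkgp sexl mrosc gnwfe djo jbjz hctt
Hunk 3: at line 5 remove [sexl,mrosc] add [gke,erqnr,abhki] -> 13 lines: hfue ebafp ata xbw rocfu gkgp gke erqnr abhki gnwfe djo jbjz hctt
Final line count: 13

Answer: 13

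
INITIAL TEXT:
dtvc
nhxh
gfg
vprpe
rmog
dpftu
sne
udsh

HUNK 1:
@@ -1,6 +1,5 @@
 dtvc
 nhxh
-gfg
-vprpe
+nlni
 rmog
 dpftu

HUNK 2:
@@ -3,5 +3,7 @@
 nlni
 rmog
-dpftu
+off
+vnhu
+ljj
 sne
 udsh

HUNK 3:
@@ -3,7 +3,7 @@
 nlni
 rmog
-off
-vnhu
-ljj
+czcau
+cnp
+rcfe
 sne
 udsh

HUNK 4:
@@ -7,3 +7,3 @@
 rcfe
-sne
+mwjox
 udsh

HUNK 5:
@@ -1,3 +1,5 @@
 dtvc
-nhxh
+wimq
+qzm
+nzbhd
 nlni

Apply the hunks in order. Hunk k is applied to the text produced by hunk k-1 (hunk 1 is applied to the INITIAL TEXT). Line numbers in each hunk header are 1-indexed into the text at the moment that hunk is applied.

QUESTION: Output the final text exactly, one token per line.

Answer: dtvc
wimq
qzm
nzbhd
nlni
rmog
czcau
cnp
rcfe
mwjox
udsh

Derivation:
Hunk 1: at line 1 remove [gfg,vprpe] add [nlni] -> 7 lines: dtvc nhxh nlni rmog dpftu sne udsh
Hunk 2: at line 3 remove [dpftu] add [off,vnhu,ljj] -> 9 lines: dtvc nhxh nlni rmog off vnhu ljj sne udsh
Hunk 3: at line 3 remove [off,vnhu,ljj] add [czcau,cnp,rcfe] -> 9 lines: dtvc nhxh nlni rmog czcau cnp rcfe sne udsh
Hunk 4: at line 7 remove [sne] add [mwjox] -> 9 lines: dtvc nhxh nlni rmog czcau cnp rcfe mwjox udsh
Hunk 5: at line 1 remove [nhxh] add [wimq,qzm,nzbhd] -> 11 lines: dtvc wimq qzm nzbhd nlni rmog czcau cnp rcfe mwjox udsh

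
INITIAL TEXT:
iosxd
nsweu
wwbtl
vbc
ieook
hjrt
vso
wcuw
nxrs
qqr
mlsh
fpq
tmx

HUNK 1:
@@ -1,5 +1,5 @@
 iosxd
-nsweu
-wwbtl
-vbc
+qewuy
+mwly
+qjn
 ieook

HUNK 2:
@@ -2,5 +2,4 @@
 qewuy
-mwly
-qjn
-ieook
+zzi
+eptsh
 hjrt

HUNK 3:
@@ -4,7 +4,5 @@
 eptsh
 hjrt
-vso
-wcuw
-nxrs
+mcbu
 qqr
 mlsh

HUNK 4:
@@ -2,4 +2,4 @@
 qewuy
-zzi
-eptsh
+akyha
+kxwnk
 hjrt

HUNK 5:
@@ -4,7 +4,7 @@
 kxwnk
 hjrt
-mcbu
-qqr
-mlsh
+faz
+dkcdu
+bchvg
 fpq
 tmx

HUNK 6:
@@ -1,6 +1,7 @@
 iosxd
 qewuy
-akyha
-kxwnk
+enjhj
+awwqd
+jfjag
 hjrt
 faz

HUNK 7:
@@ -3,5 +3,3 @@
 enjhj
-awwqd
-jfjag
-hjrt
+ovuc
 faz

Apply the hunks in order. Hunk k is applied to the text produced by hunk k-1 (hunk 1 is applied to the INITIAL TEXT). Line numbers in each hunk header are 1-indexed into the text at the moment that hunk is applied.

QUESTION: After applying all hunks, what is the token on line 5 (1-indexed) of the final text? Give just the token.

Hunk 1: at line 1 remove [nsweu,wwbtl,vbc] add [qewuy,mwly,qjn] -> 13 lines: iosxd qewuy mwly qjn ieook hjrt vso wcuw nxrs qqr mlsh fpq tmx
Hunk 2: at line 2 remove [mwly,qjn,ieook] add [zzi,eptsh] -> 12 lines: iosxd qewuy zzi eptsh hjrt vso wcuw nxrs qqr mlsh fpq tmx
Hunk 3: at line 4 remove [vso,wcuw,nxrs] add [mcbu] -> 10 lines: iosxd qewuy zzi eptsh hjrt mcbu qqr mlsh fpq tmx
Hunk 4: at line 2 remove [zzi,eptsh] add [akyha,kxwnk] -> 10 lines: iosxd qewuy akyha kxwnk hjrt mcbu qqr mlsh fpq tmx
Hunk 5: at line 4 remove [mcbu,qqr,mlsh] add [faz,dkcdu,bchvg] -> 10 lines: iosxd qewuy akyha kxwnk hjrt faz dkcdu bchvg fpq tmx
Hunk 6: at line 1 remove [akyha,kxwnk] add [enjhj,awwqd,jfjag] -> 11 lines: iosxd qewuy enjhj awwqd jfjag hjrt faz dkcdu bchvg fpq tmx
Hunk 7: at line 3 remove [awwqd,jfjag,hjrt] add [ovuc] -> 9 lines: iosxd qewuy enjhj ovuc faz dkcdu bchvg fpq tmx
Final line 5: faz

Answer: faz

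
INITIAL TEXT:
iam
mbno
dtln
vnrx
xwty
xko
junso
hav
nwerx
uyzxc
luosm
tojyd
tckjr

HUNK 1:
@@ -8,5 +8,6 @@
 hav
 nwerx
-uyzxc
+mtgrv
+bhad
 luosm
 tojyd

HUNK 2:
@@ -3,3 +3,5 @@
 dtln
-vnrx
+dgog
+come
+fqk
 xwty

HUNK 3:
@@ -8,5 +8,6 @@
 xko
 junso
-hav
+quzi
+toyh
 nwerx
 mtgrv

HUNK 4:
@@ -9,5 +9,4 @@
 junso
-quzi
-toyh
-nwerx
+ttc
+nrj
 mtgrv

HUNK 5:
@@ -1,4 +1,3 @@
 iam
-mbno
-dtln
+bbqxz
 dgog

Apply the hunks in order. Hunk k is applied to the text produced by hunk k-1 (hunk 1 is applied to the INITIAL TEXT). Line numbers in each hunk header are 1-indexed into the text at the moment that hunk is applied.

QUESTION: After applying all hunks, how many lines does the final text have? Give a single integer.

Hunk 1: at line 8 remove [uyzxc] add [mtgrv,bhad] -> 14 lines: iam mbno dtln vnrx xwty xko junso hav nwerx mtgrv bhad luosm tojyd tckjr
Hunk 2: at line 3 remove [vnrx] add [dgog,come,fqk] -> 16 lines: iam mbno dtln dgog come fqk xwty xko junso hav nwerx mtgrv bhad luosm tojyd tckjr
Hunk 3: at line 8 remove [hav] add [quzi,toyh] -> 17 lines: iam mbno dtln dgog come fqk xwty xko junso quzi toyh nwerx mtgrv bhad luosm tojyd tckjr
Hunk 4: at line 9 remove [quzi,toyh,nwerx] add [ttc,nrj] -> 16 lines: iam mbno dtln dgog come fqk xwty xko junso ttc nrj mtgrv bhad luosm tojyd tckjr
Hunk 5: at line 1 remove [mbno,dtln] add [bbqxz] -> 15 lines: iam bbqxz dgog come fqk xwty xko junso ttc nrj mtgrv bhad luosm tojyd tckjr
Final line count: 15

Answer: 15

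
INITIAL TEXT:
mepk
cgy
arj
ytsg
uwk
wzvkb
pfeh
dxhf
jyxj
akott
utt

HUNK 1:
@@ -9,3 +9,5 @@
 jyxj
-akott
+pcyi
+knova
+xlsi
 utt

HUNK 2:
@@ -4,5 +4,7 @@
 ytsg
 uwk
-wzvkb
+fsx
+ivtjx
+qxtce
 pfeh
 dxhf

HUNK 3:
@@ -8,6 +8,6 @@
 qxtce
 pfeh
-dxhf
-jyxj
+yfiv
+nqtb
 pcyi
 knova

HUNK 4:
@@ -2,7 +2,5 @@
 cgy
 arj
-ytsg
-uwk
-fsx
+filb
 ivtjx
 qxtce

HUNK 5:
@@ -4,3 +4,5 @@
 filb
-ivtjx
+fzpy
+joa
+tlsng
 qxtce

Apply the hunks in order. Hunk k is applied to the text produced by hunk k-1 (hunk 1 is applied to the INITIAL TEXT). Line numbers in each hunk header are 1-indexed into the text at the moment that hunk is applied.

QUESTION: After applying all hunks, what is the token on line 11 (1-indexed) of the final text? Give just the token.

Answer: nqtb

Derivation:
Hunk 1: at line 9 remove [akott] add [pcyi,knova,xlsi] -> 13 lines: mepk cgy arj ytsg uwk wzvkb pfeh dxhf jyxj pcyi knova xlsi utt
Hunk 2: at line 4 remove [wzvkb] add [fsx,ivtjx,qxtce] -> 15 lines: mepk cgy arj ytsg uwk fsx ivtjx qxtce pfeh dxhf jyxj pcyi knova xlsi utt
Hunk 3: at line 8 remove [dxhf,jyxj] add [yfiv,nqtb] -> 15 lines: mepk cgy arj ytsg uwk fsx ivtjx qxtce pfeh yfiv nqtb pcyi knova xlsi utt
Hunk 4: at line 2 remove [ytsg,uwk,fsx] add [filb] -> 13 lines: mepk cgy arj filb ivtjx qxtce pfeh yfiv nqtb pcyi knova xlsi utt
Hunk 5: at line 4 remove [ivtjx] add [fzpy,joa,tlsng] -> 15 lines: mepk cgy arj filb fzpy joa tlsng qxtce pfeh yfiv nqtb pcyi knova xlsi utt
Final line 11: nqtb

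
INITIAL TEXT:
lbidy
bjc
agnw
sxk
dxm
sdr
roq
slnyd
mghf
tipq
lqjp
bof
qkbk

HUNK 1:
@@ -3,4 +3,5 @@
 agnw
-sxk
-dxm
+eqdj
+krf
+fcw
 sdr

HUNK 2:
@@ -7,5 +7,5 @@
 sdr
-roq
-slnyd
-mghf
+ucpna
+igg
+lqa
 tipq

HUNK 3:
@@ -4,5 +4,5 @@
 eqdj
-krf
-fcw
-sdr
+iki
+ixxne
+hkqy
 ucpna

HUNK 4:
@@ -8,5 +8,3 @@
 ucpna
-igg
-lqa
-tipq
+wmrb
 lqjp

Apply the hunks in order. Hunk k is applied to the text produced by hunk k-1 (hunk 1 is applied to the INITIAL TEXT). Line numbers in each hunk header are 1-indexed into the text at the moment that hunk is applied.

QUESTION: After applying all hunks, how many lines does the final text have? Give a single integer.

Answer: 12

Derivation:
Hunk 1: at line 3 remove [sxk,dxm] add [eqdj,krf,fcw] -> 14 lines: lbidy bjc agnw eqdj krf fcw sdr roq slnyd mghf tipq lqjp bof qkbk
Hunk 2: at line 7 remove [roq,slnyd,mghf] add [ucpna,igg,lqa] -> 14 lines: lbidy bjc agnw eqdj krf fcw sdr ucpna igg lqa tipq lqjp bof qkbk
Hunk 3: at line 4 remove [krf,fcw,sdr] add [iki,ixxne,hkqy] -> 14 lines: lbidy bjc agnw eqdj iki ixxne hkqy ucpna igg lqa tipq lqjp bof qkbk
Hunk 4: at line 8 remove [igg,lqa,tipq] add [wmrb] -> 12 lines: lbidy bjc agnw eqdj iki ixxne hkqy ucpna wmrb lqjp bof qkbk
Final line count: 12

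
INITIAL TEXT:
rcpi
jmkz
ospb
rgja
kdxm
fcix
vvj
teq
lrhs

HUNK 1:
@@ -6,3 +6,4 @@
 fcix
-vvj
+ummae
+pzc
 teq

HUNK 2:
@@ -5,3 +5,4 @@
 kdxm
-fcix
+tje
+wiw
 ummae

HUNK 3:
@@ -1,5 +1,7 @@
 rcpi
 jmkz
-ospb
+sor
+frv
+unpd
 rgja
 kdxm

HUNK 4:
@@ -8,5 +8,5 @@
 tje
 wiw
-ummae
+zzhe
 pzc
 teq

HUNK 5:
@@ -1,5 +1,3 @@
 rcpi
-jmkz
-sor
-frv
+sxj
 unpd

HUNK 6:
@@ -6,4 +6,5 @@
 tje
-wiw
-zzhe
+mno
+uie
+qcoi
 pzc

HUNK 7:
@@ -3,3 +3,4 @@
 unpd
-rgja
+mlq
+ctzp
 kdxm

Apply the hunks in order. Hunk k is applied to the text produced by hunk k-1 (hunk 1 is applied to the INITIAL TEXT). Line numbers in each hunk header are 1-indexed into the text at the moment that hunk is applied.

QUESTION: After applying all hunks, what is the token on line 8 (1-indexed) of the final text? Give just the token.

Answer: mno

Derivation:
Hunk 1: at line 6 remove [vvj] add [ummae,pzc] -> 10 lines: rcpi jmkz ospb rgja kdxm fcix ummae pzc teq lrhs
Hunk 2: at line 5 remove [fcix] add [tje,wiw] -> 11 lines: rcpi jmkz ospb rgja kdxm tje wiw ummae pzc teq lrhs
Hunk 3: at line 1 remove [ospb] add [sor,frv,unpd] -> 13 lines: rcpi jmkz sor frv unpd rgja kdxm tje wiw ummae pzc teq lrhs
Hunk 4: at line 8 remove [ummae] add [zzhe] -> 13 lines: rcpi jmkz sor frv unpd rgja kdxm tje wiw zzhe pzc teq lrhs
Hunk 5: at line 1 remove [jmkz,sor,frv] add [sxj] -> 11 lines: rcpi sxj unpd rgja kdxm tje wiw zzhe pzc teq lrhs
Hunk 6: at line 6 remove [wiw,zzhe] add [mno,uie,qcoi] -> 12 lines: rcpi sxj unpd rgja kdxm tje mno uie qcoi pzc teq lrhs
Hunk 7: at line 3 remove [rgja] add [mlq,ctzp] -> 13 lines: rcpi sxj unpd mlq ctzp kdxm tje mno uie qcoi pzc teq lrhs
Final line 8: mno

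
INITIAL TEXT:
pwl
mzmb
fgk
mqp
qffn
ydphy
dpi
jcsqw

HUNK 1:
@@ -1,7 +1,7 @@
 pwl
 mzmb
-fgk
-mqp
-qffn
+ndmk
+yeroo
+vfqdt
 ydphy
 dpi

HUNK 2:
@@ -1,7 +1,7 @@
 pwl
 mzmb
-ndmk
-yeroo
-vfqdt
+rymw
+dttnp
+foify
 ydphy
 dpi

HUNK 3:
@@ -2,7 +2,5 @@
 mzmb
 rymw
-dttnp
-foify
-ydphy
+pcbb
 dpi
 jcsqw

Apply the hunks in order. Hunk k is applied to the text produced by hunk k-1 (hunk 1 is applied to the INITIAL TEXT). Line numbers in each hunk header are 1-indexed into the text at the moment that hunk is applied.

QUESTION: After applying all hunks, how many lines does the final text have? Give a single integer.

Hunk 1: at line 1 remove [fgk,mqp,qffn] add [ndmk,yeroo,vfqdt] -> 8 lines: pwl mzmb ndmk yeroo vfqdt ydphy dpi jcsqw
Hunk 2: at line 1 remove [ndmk,yeroo,vfqdt] add [rymw,dttnp,foify] -> 8 lines: pwl mzmb rymw dttnp foify ydphy dpi jcsqw
Hunk 3: at line 2 remove [dttnp,foify,ydphy] add [pcbb] -> 6 lines: pwl mzmb rymw pcbb dpi jcsqw
Final line count: 6

Answer: 6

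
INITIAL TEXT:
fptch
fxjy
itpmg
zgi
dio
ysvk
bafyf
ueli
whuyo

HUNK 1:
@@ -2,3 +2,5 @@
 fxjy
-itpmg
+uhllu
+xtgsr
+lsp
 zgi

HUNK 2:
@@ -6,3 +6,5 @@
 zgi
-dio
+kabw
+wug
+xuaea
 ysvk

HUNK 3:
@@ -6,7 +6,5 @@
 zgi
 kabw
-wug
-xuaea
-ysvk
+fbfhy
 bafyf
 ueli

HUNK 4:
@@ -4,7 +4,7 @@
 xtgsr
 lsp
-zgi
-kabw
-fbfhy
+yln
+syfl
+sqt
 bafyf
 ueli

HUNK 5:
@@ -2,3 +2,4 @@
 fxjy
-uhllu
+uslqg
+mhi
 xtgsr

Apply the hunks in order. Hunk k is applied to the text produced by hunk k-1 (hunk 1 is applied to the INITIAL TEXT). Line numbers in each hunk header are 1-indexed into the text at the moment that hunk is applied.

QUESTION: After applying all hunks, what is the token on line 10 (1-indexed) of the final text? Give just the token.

Answer: bafyf

Derivation:
Hunk 1: at line 2 remove [itpmg] add [uhllu,xtgsr,lsp] -> 11 lines: fptch fxjy uhllu xtgsr lsp zgi dio ysvk bafyf ueli whuyo
Hunk 2: at line 6 remove [dio] add [kabw,wug,xuaea] -> 13 lines: fptch fxjy uhllu xtgsr lsp zgi kabw wug xuaea ysvk bafyf ueli whuyo
Hunk 3: at line 6 remove [wug,xuaea,ysvk] add [fbfhy] -> 11 lines: fptch fxjy uhllu xtgsr lsp zgi kabw fbfhy bafyf ueli whuyo
Hunk 4: at line 4 remove [zgi,kabw,fbfhy] add [yln,syfl,sqt] -> 11 lines: fptch fxjy uhllu xtgsr lsp yln syfl sqt bafyf ueli whuyo
Hunk 5: at line 2 remove [uhllu] add [uslqg,mhi] -> 12 lines: fptch fxjy uslqg mhi xtgsr lsp yln syfl sqt bafyf ueli whuyo
Final line 10: bafyf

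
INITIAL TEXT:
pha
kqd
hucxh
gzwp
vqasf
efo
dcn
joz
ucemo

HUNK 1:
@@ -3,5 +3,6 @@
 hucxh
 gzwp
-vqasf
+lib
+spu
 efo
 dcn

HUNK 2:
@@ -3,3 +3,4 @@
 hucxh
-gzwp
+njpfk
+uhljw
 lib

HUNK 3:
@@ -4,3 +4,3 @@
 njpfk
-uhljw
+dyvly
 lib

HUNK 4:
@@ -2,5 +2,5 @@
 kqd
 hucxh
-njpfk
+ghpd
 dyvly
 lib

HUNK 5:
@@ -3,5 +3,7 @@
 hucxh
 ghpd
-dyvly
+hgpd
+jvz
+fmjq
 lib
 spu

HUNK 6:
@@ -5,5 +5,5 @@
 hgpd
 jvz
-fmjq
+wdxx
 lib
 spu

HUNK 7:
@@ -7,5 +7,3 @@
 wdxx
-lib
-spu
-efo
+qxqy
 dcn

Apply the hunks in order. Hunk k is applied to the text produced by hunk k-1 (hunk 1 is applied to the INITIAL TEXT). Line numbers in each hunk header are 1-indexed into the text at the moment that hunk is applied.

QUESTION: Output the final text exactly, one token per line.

Answer: pha
kqd
hucxh
ghpd
hgpd
jvz
wdxx
qxqy
dcn
joz
ucemo

Derivation:
Hunk 1: at line 3 remove [vqasf] add [lib,spu] -> 10 lines: pha kqd hucxh gzwp lib spu efo dcn joz ucemo
Hunk 2: at line 3 remove [gzwp] add [njpfk,uhljw] -> 11 lines: pha kqd hucxh njpfk uhljw lib spu efo dcn joz ucemo
Hunk 3: at line 4 remove [uhljw] add [dyvly] -> 11 lines: pha kqd hucxh njpfk dyvly lib spu efo dcn joz ucemo
Hunk 4: at line 2 remove [njpfk] add [ghpd] -> 11 lines: pha kqd hucxh ghpd dyvly lib spu efo dcn joz ucemo
Hunk 5: at line 3 remove [dyvly] add [hgpd,jvz,fmjq] -> 13 lines: pha kqd hucxh ghpd hgpd jvz fmjq lib spu efo dcn joz ucemo
Hunk 6: at line 5 remove [fmjq] add [wdxx] -> 13 lines: pha kqd hucxh ghpd hgpd jvz wdxx lib spu efo dcn joz ucemo
Hunk 7: at line 7 remove [lib,spu,efo] add [qxqy] -> 11 lines: pha kqd hucxh ghpd hgpd jvz wdxx qxqy dcn joz ucemo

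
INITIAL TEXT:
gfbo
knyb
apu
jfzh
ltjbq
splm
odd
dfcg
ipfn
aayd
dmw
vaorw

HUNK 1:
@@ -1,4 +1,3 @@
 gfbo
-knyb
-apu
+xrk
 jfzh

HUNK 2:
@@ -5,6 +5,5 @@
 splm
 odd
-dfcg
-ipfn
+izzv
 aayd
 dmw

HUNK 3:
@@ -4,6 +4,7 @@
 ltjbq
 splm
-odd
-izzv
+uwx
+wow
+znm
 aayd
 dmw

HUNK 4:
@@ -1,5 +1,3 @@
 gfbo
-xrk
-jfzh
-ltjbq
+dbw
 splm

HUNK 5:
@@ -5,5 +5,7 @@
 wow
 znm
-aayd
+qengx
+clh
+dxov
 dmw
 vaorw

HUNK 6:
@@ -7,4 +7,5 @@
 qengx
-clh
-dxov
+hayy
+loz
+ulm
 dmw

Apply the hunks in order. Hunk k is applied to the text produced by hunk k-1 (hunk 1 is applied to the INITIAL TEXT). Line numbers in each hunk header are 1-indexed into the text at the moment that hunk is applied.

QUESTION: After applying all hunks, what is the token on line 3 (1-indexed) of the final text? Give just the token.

Answer: splm

Derivation:
Hunk 1: at line 1 remove [knyb,apu] add [xrk] -> 11 lines: gfbo xrk jfzh ltjbq splm odd dfcg ipfn aayd dmw vaorw
Hunk 2: at line 5 remove [dfcg,ipfn] add [izzv] -> 10 lines: gfbo xrk jfzh ltjbq splm odd izzv aayd dmw vaorw
Hunk 3: at line 4 remove [odd,izzv] add [uwx,wow,znm] -> 11 lines: gfbo xrk jfzh ltjbq splm uwx wow znm aayd dmw vaorw
Hunk 4: at line 1 remove [xrk,jfzh,ltjbq] add [dbw] -> 9 lines: gfbo dbw splm uwx wow znm aayd dmw vaorw
Hunk 5: at line 5 remove [aayd] add [qengx,clh,dxov] -> 11 lines: gfbo dbw splm uwx wow znm qengx clh dxov dmw vaorw
Hunk 6: at line 7 remove [clh,dxov] add [hayy,loz,ulm] -> 12 lines: gfbo dbw splm uwx wow znm qengx hayy loz ulm dmw vaorw
Final line 3: splm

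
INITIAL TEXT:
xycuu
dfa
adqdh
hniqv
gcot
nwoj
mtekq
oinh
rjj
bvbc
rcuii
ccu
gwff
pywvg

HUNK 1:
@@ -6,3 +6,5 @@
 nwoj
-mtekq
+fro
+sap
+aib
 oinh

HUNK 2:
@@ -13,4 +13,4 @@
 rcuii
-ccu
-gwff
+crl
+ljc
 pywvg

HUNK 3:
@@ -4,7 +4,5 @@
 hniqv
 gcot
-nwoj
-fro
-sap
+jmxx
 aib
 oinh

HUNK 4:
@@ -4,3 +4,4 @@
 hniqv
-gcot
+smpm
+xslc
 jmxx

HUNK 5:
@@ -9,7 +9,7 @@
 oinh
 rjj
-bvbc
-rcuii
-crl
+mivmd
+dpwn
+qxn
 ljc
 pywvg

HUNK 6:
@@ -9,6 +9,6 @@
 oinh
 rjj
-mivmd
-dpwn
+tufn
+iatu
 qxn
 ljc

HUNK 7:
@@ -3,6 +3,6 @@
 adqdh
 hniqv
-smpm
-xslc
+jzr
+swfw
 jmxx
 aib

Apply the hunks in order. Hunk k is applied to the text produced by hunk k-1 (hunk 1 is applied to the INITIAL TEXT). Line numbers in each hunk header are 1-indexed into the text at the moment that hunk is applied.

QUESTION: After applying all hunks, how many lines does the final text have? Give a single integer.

Answer: 15

Derivation:
Hunk 1: at line 6 remove [mtekq] add [fro,sap,aib] -> 16 lines: xycuu dfa adqdh hniqv gcot nwoj fro sap aib oinh rjj bvbc rcuii ccu gwff pywvg
Hunk 2: at line 13 remove [ccu,gwff] add [crl,ljc] -> 16 lines: xycuu dfa adqdh hniqv gcot nwoj fro sap aib oinh rjj bvbc rcuii crl ljc pywvg
Hunk 3: at line 4 remove [nwoj,fro,sap] add [jmxx] -> 14 lines: xycuu dfa adqdh hniqv gcot jmxx aib oinh rjj bvbc rcuii crl ljc pywvg
Hunk 4: at line 4 remove [gcot] add [smpm,xslc] -> 15 lines: xycuu dfa adqdh hniqv smpm xslc jmxx aib oinh rjj bvbc rcuii crl ljc pywvg
Hunk 5: at line 9 remove [bvbc,rcuii,crl] add [mivmd,dpwn,qxn] -> 15 lines: xycuu dfa adqdh hniqv smpm xslc jmxx aib oinh rjj mivmd dpwn qxn ljc pywvg
Hunk 6: at line 9 remove [mivmd,dpwn] add [tufn,iatu] -> 15 lines: xycuu dfa adqdh hniqv smpm xslc jmxx aib oinh rjj tufn iatu qxn ljc pywvg
Hunk 7: at line 3 remove [smpm,xslc] add [jzr,swfw] -> 15 lines: xycuu dfa adqdh hniqv jzr swfw jmxx aib oinh rjj tufn iatu qxn ljc pywvg
Final line count: 15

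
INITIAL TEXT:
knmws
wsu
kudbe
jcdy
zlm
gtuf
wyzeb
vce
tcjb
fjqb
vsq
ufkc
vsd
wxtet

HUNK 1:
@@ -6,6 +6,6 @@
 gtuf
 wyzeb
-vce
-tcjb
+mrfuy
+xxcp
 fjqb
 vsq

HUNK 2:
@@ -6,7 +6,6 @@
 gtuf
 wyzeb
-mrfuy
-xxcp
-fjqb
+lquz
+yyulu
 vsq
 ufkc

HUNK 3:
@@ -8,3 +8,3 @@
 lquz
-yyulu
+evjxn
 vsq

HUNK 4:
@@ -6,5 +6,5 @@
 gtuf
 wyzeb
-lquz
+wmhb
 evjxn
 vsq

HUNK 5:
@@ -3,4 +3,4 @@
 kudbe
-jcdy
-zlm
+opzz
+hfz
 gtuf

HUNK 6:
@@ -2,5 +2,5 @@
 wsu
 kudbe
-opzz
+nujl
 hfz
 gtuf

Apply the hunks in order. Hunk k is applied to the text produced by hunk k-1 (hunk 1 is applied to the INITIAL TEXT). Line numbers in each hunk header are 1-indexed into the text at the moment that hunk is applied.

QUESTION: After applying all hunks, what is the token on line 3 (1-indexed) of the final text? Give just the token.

Answer: kudbe

Derivation:
Hunk 1: at line 6 remove [vce,tcjb] add [mrfuy,xxcp] -> 14 lines: knmws wsu kudbe jcdy zlm gtuf wyzeb mrfuy xxcp fjqb vsq ufkc vsd wxtet
Hunk 2: at line 6 remove [mrfuy,xxcp,fjqb] add [lquz,yyulu] -> 13 lines: knmws wsu kudbe jcdy zlm gtuf wyzeb lquz yyulu vsq ufkc vsd wxtet
Hunk 3: at line 8 remove [yyulu] add [evjxn] -> 13 lines: knmws wsu kudbe jcdy zlm gtuf wyzeb lquz evjxn vsq ufkc vsd wxtet
Hunk 4: at line 6 remove [lquz] add [wmhb] -> 13 lines: knmws wsu kudbe jcdy zlm gtuf wyzeb wmhb evjxn vsq ufkc vsd wxtet
Hunk 5: at line 3 remove [jcdy,zlm] add [opzz,hfz] -> 13 lines: knmws wsu kudbe opzz hfz gtuf wyzeb wmhb evjxn vsq ufkc vsd wxtet
Hunk 6: at line 2 remove [opzz] add [nujl] -> 13 lines: knmws wsu kudbe nujl hfz gtuf wyzeb wmhb evjxn vsq ufkc vsd wxtet
Final line 3: kudbe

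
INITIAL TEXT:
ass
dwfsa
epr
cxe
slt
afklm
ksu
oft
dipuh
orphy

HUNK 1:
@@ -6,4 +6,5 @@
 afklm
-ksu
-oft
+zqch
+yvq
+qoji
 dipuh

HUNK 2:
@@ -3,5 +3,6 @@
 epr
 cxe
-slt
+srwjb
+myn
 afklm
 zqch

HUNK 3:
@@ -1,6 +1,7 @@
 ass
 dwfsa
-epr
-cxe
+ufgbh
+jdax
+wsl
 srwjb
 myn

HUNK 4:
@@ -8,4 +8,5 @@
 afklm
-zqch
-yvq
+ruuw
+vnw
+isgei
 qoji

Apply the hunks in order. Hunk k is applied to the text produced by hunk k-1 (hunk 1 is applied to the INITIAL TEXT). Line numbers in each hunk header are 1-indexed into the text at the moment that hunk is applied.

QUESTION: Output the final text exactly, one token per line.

Hunk 1: at line 6 remove [ksu,oft] add [zqch,yvq,qoji] -> 11 lines: ass dwfsa epr cxe slt afklm zqch yvq qoji dipuh orphy
Hunk 2: at line 3 remove [slt] add [srwjb,myn] -> 12 lines: ass dwfsa epr cxe srwjb myn afklm zqch yvq qoji dipuh orphy
Hunk 3: at line 1 remove [epr,cxe] add [ufgbh,jdax,wsl] -> 13 lines: ass dwfsa ufgbh jdax wsl srwjb myn afklm zqch yvq qoji dipuh orphy
Hunk 4: at line 8 remove [zqch,yvq] add [ruuw,vnw,isgei] -> 14 lines: ass dwfsa ufgbh jdax wsl srwjb myn afklm ruuw vnw isgei qoji dipuh orphy

Answer: ass
dwfsa
ufgbh
jdax
wsl
srwjb
myn
afklm
ruuw
vnw
isgei
qoji
dipuh
orphy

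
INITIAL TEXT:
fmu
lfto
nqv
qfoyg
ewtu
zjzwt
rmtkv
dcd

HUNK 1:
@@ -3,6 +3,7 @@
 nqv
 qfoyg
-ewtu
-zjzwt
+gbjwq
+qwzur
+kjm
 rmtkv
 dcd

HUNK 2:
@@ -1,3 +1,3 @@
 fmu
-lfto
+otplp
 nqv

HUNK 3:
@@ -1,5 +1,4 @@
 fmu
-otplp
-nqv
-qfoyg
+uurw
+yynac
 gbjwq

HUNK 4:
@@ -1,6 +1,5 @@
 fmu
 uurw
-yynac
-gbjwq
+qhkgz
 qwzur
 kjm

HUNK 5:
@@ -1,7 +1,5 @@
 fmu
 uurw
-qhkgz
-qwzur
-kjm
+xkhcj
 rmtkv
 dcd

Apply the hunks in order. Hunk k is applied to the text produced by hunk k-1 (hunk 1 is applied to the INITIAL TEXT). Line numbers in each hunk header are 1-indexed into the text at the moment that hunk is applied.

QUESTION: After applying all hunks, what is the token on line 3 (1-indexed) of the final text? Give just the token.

Answer: xkhcj

Derivation:
Hunk 1: at line 3 remove [ewtu,zjzwt] add [gbjwq,qwzur,kjm] -> 9 lines: fmu lfto nqv qfoyg gbjwq qwzur kjm rmtkv dcd
Hunk 2: at line 1 remove [lfto] add [otplp] -> 9 lines: fmu otplp nqv qfoyg gbjwq qwzur kjm rmtkv dcd
Hunk 3: at line 1 remove [otplp,nqv,qfoyg] add [uurw,yynac] -> 8 lines: fmu uurw yynac gbjwq qwzur kjm rmtkv dcd
Hunk 4: at line 1 remove [yynac,gbjwq] add [qhkgz] -> 7 lines: fmu uurw qhkgz qwzur kjm rmtkv dcd
Hunk 5: at line 1 remove [qhkgz,qwzur,kjm] add [xkhcj] -> 5 lines: fmu uurw xkhcj rmtkv dcd
Final line 3: xkhcj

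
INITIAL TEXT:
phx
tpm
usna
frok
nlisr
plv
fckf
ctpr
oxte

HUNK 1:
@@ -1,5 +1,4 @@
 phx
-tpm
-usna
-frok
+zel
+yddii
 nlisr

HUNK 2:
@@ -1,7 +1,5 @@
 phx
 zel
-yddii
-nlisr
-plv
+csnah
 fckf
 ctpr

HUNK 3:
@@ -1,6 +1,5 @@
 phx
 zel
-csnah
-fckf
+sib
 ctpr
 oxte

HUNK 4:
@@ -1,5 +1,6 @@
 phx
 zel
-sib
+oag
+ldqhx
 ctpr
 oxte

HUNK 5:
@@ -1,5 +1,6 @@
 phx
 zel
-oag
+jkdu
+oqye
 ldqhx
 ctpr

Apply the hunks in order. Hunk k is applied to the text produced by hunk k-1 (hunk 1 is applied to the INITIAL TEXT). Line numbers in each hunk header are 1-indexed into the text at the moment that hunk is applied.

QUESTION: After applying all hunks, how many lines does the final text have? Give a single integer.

Answer: 7

Derivation:
Hunk 1: at line 1 remove [tpm,usna,frok] add [zel,yddii] -> 8 lines: phx zel yddii nlisr plv fckf ctpr oxte
Hunk 2: at line 1 remove [yddii,nlisr,plv] add [csnah] -> 6 lines: phx zel csnah fckf ctpr oxte
Hunk 3: at line 1 remove [csnah,fckf] add [sib] -> 5 lines: phx zel sib ctpr oxte
Hunk 4: at line 1 remove [sib] add [oag,ldqhx] -> 6 lines: phx zel oag ldqhx ctpr oxte
Hunk 5: at line 1 remove [oag] add [jkdu,oqye] -> 7 lines: phx zel jkdu oqye ldqhx ctpr oxte
Final line count: 7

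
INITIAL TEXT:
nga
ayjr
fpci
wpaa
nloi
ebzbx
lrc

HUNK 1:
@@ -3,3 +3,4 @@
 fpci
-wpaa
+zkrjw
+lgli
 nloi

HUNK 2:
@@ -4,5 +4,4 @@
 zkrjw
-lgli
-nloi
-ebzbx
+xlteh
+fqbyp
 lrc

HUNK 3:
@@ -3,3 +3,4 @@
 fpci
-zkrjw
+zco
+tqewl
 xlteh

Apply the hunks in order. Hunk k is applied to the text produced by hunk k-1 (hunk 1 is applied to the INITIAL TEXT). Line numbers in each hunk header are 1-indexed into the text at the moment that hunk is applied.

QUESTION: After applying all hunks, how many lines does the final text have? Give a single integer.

Answer: 8

Derivation:
Hunk 1: at line 3 remove [wpaa] add [zkrjw,lgli] -> 8 lines: nga ayjr fpci zkrjw lgli nloi ebzbx lrc
Hunk 2: at line 4 remove [lgli,nloi,ebzbx] add [xlteh,fqbyp] -> 7 lines: nga ayjr fpci zkrjw xlteh fqbyp lrc
Hunk 3: at line 3 remove [zkrjw] add [zco,tqewl] -> 8 lines: nga ayjr fpci zco tqewl xlteh fqbyp lrc
Final line count: 8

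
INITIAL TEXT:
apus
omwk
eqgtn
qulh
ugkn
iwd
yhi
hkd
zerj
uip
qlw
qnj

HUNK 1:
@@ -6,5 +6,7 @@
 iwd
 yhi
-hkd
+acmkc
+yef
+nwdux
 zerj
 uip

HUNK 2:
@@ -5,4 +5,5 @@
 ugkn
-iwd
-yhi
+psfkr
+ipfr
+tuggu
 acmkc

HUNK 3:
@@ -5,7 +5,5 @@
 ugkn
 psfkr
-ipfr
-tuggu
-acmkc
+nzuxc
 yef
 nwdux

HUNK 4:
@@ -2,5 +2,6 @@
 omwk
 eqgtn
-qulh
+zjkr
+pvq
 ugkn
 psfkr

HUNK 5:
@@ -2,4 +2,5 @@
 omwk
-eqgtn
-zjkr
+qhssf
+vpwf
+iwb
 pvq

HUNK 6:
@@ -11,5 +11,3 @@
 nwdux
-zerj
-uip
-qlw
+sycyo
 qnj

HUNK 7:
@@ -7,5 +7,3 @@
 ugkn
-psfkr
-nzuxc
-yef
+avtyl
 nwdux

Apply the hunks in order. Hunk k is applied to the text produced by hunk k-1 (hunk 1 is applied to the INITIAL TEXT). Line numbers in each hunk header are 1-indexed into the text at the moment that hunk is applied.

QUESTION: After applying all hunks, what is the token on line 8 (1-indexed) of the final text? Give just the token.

Hunk 1: at line 6 remove [hkd] add [acmkc,yef,nwdux] -> 14 lines: apus omwk eqgtn qulh ugkn iwd yhi acmkc yef nwdux zerj uip qlw qnj
Hunk 2: at line 5 remove [iwd,yhi] add [psfkr,ipfr,tuggu] -> 15 lines: apus omwk eqgtn qulh ugkn psfkr ipfr tuggu acmkc yef nwdux zerj uip qlw qnj
Hunk 3: at line 5 remove [ipfr,tuggu,acmkc] add [nzuxc] -> 13 lines: apus omwk eqgtn qulh ugkn psfkr nzuxc yef nwdux zerj uip qlw qnj
Hunk 4: at line 2 remove [qulh] add [zjkr,pvq] -> 14 lines: apus omwk eqgtn zjkr pvq ugkn psfkr nzuxc yef nwdux zerj uip qlw qnj
Hunk 5: at line 2 remove [eqgtn,zjkr] add [qhssf,vpwf,iwb] -> 15 lines: apus omwk qhssf vpwf iwb pvq ugkn psfkr nzuxc yef nwdux zerj uip qlw qnj
Hunk 6: at line 11 remove [zerj,uip,qlw] add [sycyo] -> 13 lines: apus omwk qhssf vpwf iwb pvq ugkn psfkr nzuxc yef nwdux sycyo qnj
Hunk 7: at line 7 remove [psfkr,nzuxc,yef] add [avtyl] -> 11 lines: apus omwk qhssf vpwf iwb pvq ugkn avtyl nwdux sycyo qnj
Final line 8: avtyl

Answer: avtyl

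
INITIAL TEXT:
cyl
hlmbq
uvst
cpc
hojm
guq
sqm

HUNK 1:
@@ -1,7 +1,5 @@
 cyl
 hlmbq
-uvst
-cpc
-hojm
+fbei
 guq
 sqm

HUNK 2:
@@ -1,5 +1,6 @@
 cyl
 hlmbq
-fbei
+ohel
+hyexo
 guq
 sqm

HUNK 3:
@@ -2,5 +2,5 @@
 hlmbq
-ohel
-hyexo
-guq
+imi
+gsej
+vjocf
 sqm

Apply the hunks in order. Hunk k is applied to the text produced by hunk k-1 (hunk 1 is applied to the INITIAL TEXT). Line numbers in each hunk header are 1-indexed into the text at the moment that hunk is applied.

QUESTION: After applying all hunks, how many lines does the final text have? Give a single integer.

Hunk 1: at line 1 remove [uvst,cpc,hojm] add [fbei] -> 5 lines: cyl hlmbq fbei guq sqm
Hunk 2: at line 1 remove [fbei] add [ohel,hyexo] -> 6 lines: cyl hlmbq ohel hyexo guq sqm
Hunk 3: at line 2 remove [ohel,hyexo,guq] add [imi,gsej,vjocf] -> 6 lines: cyl hlmbq imi gsej vjocf sqm
Final line count: 6

Answer: 6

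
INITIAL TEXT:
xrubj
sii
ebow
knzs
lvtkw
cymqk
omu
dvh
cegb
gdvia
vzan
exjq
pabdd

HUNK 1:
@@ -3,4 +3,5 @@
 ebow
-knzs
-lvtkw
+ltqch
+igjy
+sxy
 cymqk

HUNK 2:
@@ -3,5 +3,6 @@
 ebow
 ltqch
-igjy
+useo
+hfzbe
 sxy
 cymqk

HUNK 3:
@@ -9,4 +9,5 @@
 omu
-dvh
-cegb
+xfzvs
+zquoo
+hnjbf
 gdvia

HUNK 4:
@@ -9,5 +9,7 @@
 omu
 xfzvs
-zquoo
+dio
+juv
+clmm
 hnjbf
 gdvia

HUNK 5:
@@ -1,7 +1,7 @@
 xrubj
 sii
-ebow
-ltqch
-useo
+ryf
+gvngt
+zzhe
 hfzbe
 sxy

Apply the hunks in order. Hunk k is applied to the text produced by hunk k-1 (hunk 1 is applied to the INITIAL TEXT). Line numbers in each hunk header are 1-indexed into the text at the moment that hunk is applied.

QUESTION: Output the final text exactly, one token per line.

Answer: xrubj
sii
ryf
gvngt
zzhe
hfzbe
sxy
cymqk
omu
xfzvs
dio
juv
clmm
hnjbf
gdvia
vzan
exjq
pabdd

Derivation:
Hunk 1: at line 3 remove [knzs,lvtkw] add [ltqch,igjy,sxy] -> 14 lines: xrubj sii ebow ltqch igjy sxy cymqk omu dvh cegb gdvia vzan exjq pabdd
Hunk 2: at line 3 remove [igjy] add [useo,hfzbe] -> 15 lines: xrubj sii ebow ltqch useo hfzbe sxy cymqk omu dvh cegb gdvia vzan exjq pabdd
Hunk 3: at line 9 remove [dvh,cegb] add [xfzvs,zquoo,hnjbf] -> 16 lines: xrubj sii ebow ltqch useo hfzbe sxy cymqk omu xfzvs zquoo hnjbf gdvia vzan exjq pabdd
Hunk 4: at line 9 remove [zquoo] add [dio,juv,clmm] -> 18 lines: xrubj sii ebow ltqch useo hfzbe sxy cymqk omu xfzvs dio juv clmm hnjbf gdvia vzan exjq pabdd
Hunk 5: at line 1 remove [ebow,ltqch,useo] add [ryf,gvngt,zzhe] -> 18 lines: xrubj sii ryf gvngt zzhe hfzbe sxy cymqk omu xfzvs dio juv clmm hnjbf gdvia vzan exjq pabdd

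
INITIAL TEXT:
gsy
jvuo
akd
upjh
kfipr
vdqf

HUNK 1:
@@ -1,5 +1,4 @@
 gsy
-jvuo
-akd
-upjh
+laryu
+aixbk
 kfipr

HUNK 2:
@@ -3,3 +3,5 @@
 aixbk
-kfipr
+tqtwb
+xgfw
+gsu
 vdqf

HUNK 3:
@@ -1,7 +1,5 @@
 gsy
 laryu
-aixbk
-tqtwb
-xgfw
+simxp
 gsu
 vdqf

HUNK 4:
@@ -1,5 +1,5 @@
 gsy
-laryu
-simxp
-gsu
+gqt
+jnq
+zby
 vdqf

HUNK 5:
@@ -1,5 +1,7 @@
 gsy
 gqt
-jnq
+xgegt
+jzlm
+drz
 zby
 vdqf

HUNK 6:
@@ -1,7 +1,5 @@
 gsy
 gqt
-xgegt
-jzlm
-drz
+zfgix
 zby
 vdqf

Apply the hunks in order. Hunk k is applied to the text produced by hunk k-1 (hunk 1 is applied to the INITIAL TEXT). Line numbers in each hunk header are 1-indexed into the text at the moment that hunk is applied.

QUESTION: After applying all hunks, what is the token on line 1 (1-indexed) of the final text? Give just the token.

Hunk 1: at line 1 remove [jvuo,akd,upjh] add [laryu,aixbk] -> 5 lines: gsy laryu aixbk kfipr vdqf
Hunk 2: at line 3 remove [kfipr] add [tqtwb,xgfw,gsu] -> 7 lines: gsy laryu aixbk tqtwb xgfw gsu vdqf
Hunk 3: at line 1 remove [aixbk,tqtwb,xgfw] add [simxp] -> 5 lines: gsy laryu simxp gsu vdqf
Hunk 4: at line 1 remove [laryu,simxp,gsu] add [gqt,jnq,zby] -> 5 lines: gsy gqt jnq zby vdqf
Hunk 5: at line 1 remove [jnq] add [xgegt,jzlm,drz] -> 7 lines: gsy gqt xgegt jzlm drz zby vdqf
Hunk 6: at line 1 remove [xgegt,jzlm,drz] add [zfgix] -> 5 lines: gsy gqt zfgix zby vdqf
Final line 1: gsy

Answer: gsy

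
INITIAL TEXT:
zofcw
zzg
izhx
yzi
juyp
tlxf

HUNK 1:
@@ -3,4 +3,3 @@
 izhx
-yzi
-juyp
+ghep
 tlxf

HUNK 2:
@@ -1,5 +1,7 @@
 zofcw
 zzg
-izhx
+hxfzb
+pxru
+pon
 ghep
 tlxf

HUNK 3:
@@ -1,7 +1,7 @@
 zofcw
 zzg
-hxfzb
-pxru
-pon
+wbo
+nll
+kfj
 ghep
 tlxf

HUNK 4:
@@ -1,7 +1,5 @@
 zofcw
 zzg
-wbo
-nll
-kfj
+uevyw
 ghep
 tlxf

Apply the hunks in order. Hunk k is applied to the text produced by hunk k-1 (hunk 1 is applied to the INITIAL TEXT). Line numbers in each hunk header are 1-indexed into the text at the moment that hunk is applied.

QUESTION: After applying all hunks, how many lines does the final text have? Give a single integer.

Answer: 5

Derivation:
Hunk 1: at line 3 remove [yzi,juyp] add [ghep] -> 5 lines: zofcw zzg izhx ghep tlxf
Hunk 2: at line 1 remove [izhx] add [hxfzb,pxru,pon] -> 7 lines: zofcw zzg hxfzb pxru pon ghep tlxf
Hunk 3: at line 1 remove [hxfzb,pxru,pon] add [wbo,nll,kfj] -> 7 lines: zofcw zzg wbo nll kfj ghep tlxf
Hunk 4: at line 1 remove [wbo,nll,kfj] add [uevyw] -> 5 lines: zofcw zzg uevyw ghep tlxf
Final line count: 5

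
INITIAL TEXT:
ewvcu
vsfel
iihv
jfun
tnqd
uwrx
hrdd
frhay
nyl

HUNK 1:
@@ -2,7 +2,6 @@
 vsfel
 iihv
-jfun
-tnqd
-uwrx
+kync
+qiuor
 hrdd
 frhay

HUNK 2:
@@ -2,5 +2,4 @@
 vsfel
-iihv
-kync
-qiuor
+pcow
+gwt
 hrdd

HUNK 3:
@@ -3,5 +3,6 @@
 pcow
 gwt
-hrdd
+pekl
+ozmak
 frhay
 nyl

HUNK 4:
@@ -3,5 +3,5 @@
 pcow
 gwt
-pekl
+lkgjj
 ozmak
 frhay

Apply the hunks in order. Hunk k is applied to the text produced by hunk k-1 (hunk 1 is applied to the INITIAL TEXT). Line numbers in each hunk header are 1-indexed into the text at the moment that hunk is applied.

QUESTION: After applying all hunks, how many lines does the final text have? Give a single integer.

Answer: 8

Derivation:
Hunk 1: at line 2 remove [jfun,tnqd,uwrx] add [kync,qiuor] -> 8 lines: ewvcu vsfel iihv kync qiuor hrdd frhay nyl
Hunk 2: at line 2 remove [iihv,kync,qiuor] add [pcow,gwt] -> 7 lines: ewvcu vsfel pcow gwt hrdd frhay nyl
Hunk 3: at line 3 remove [hrdd] add [pekl,ozmak] -> 8 lines: ewvcu vsfel pcow gwt pekl ozmak frhay nyl
Hunk 4: at line 3 remove [pekl] add [lkgjj] -> 8 lines: ewvcu vsfel pcow gwt lkgjj ozmak frhay nyl
Final line count: 8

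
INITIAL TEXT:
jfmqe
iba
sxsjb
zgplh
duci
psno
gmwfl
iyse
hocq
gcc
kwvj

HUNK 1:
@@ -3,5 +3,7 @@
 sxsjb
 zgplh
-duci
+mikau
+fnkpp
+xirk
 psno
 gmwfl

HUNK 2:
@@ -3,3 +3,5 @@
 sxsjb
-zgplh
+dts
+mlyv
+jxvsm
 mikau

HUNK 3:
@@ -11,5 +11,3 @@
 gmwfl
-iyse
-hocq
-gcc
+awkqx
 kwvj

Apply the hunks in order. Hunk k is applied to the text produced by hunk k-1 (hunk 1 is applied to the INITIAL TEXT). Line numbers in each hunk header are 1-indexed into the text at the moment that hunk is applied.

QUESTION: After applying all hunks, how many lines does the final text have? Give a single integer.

Hunk 1: at line 3 remove [duci] add [mikau,fnkpp,xirk] -> 13 lines: jfmqe iba sxsjb zgplh mikau fnkpp xirk psno gmwfl iyse hocq gcc kwvj
Hunk 2: at line 3 remove [zgplh] add [dts,mlyv,jxvsm] -> 15 lines: jfmqe iba sxsjb dts mlyv jxvsm mikau fnkpp xirk psno gmwfl iyse hocq gcc kwvj
Hunk 3: at line 11 remove [iyse,hocq,gcc] add [awkqx] -> 13 lines: jfmqe iba sxsjb dts mlyv jxvsm mikau fnkpp xirk psno gmwfl awkqx kwvj
Final line count: 13

Answer: 13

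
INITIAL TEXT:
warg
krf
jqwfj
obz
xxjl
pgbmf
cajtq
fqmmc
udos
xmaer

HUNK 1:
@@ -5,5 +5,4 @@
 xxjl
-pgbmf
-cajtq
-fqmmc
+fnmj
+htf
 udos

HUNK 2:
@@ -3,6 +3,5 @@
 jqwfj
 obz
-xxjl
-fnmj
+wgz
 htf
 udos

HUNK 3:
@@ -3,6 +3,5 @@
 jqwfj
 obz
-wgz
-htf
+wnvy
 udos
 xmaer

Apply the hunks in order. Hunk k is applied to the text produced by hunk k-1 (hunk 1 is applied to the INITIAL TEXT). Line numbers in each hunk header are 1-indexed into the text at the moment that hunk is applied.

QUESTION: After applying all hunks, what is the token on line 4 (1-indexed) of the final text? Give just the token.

Answer: obz

Derivation:
Hunk 1: at line 5 remove [pgbmf,cajtq,fqmmc] add [fnmj,htf] -> 9 lines: warg krf jqwfj obz xxjl fnmj htf udos xmaer
Hunk 2: at line 3 remove [xxjl,fnmj] add [wgz] -> 8 lines: warg krf jqwfj obz wgz htf udos xmaer
Hunk 3: at line 3 remove [wgz,htf] add [wnvy] -> 7 lines: warg krf jqwfj obz wnvy udos xmaer
Final line 4: obz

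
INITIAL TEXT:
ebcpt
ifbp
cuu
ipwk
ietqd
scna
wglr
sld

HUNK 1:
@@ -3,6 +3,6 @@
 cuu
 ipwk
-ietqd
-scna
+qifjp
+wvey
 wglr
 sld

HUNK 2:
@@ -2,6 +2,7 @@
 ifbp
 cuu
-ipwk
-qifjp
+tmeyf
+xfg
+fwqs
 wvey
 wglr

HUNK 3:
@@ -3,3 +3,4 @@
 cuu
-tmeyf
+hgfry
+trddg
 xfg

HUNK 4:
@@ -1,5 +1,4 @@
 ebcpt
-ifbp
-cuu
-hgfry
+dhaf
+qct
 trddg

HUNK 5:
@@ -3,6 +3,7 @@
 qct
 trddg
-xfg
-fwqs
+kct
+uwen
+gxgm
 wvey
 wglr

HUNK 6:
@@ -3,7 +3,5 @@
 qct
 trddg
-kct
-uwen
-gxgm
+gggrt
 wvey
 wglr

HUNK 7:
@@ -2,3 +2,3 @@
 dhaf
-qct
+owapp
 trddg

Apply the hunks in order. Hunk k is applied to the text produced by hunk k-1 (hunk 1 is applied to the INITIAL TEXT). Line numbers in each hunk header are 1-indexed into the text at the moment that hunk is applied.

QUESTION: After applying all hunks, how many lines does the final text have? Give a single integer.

Hunk 1: at line 3 remove [ietqd,scna] add [qifjp,wvey] -> 8 lines: ebcpt ifbp cuu ipwk qifjp wvey wglr sld
Hunk 2: at line 2 remove [ipwk,qifjp] add [tmeyf,xfg,fwqs] -> 9 lines: ebcpt ifbp cuu tmeyf xfg fwqs wvey wglr sld
Hunk 3: at line 3 remove [tmeyf] add [hgfry,trddg] -> 10 lines: ebcpt ifbp cuu hgfry trddg xfg fwqs wvey wglr sld
Hunk 4: at line 1 remove [ifbp,cuu,hgfry] add [dhaf,qct] -> 9 lines: ebcpt dhaf qct trddg xfg fwqs wvey wglr sld
Hunk 5: at line 3 remove [xfg,fwqs] add [kct,uwen,gxgm] -> 10 lines: ebcpt dhaf qct trddg kct uwen gxgm wvey wglr sld
Hunk 6: at line 3 remove [kct,uwen,gxgm] add [gggrt] -> 8 lines: ebcpt dhaf qct trddg gggrt wvey wglr sld
Hunk 7: at line 2 remove [qct] add [owapp] -> 8 lines: ebcpt dhaf owapp trddg gggrt wvey wglr sld
Final line count: 8

Answer: 8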